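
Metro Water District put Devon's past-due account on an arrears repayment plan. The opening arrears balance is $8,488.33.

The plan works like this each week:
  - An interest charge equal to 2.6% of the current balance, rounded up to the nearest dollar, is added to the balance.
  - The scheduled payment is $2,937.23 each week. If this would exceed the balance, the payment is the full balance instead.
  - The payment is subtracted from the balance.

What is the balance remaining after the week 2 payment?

Week 1: $8,488.33 +$221.00 interest = $8,709.33; pay $2,937.23 → $5,772.10
Week 2: $5,772.10 +$151.00 interest = $5,923.10; pay $2,937.23 → $2,985.87

$2,985.87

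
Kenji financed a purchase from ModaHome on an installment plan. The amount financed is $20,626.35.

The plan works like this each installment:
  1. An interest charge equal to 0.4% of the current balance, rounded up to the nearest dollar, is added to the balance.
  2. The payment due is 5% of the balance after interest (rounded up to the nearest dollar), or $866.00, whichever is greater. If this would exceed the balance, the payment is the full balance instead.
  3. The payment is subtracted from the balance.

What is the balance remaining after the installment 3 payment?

Installment 1: $20,626.35 +$83.00 interest = $20,709.35; pay $1,036.00 → $19,673.35
Installment 2: $19,673.35 +$79.00 interest = $19,752.35; pay $988.00 → $18,764.35
Installment 3: $18,764.35 +$76.00 interest = $18,840.35; pay $943.00 → $17,897.35

$17,897.35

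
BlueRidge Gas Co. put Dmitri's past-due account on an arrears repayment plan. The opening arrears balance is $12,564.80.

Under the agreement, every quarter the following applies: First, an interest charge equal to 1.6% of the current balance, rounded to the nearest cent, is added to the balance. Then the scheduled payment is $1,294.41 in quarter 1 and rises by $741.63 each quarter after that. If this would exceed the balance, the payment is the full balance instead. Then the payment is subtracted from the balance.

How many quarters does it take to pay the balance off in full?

Quarter 1: $12,564.80 +$201.04 interest = $12,765.84; pay $1,294.41 → $11,471.43
Quarter 2: $11,471.43 +$183.54 interest = $11,654.97; pay $2,036.04 → $9,618.93
Quarter 3: $9,618.93 +$153.90 interest = $9,772.83; pay $2,777.67 → $6,995.16
Quarter 4: $6,995.16 +$111.92 interest = $7,107.08; pay $3,519.30 → $3,587.78
Quarter 5: $3,587.78 +$57.40 interest = $3,645.18; pay $3,645.18 → $0.00
Balance reaches $0.00 in quarter 5.

5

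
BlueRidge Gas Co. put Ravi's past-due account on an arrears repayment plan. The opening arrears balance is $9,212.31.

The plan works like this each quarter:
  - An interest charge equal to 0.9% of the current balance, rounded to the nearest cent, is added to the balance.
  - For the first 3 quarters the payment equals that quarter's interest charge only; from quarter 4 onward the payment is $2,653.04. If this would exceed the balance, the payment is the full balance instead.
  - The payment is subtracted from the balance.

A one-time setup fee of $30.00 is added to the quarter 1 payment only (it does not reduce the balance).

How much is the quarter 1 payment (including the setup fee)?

$112.91

# | Opening | Interest | Payment | Fee | End bal
1 | $9,212.31 | $82.91 | $82.91 | $30.00 | $9,212.31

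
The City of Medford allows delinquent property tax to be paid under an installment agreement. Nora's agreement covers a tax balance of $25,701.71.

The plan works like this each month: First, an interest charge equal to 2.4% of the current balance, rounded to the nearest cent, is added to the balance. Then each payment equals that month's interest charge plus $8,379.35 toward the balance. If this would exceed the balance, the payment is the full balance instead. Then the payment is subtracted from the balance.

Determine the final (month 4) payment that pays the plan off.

Month 1: $25,701.71 +$616.84 interest = $26,318.55; pay $8,996.19 → $17,322.36
Month 2: $17,322.36 +$415.74 interest = $17,738.10; pay $8,795.09 → $8,943.01
Month 3: $8,943.01 +$214.63 interest = $9,157.64; pay $8,593.98 → $563.66
Month 4: $563.66 +$13.53 interest = $577.19; pay $577.19 → $0.00

$577.19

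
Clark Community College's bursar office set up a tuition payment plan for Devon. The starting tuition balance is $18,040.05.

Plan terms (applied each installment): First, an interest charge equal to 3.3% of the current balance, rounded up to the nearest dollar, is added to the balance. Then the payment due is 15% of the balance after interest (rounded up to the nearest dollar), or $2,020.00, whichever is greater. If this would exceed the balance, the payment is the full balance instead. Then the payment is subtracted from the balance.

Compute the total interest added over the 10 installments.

# | Opening | Interest | Payment | End bal
1 | $18,040.05 | $596.00 | $2,796.00 | $15,840.05
2 | $15,840.05 | $523.00 | $2,455.00 | $13,908.05
3 | $13,908.05 | $459.00 | $2,156.00 | $12,211.05
4 | $12,211.05 | $403.00 | $2,020.00 | $10,594.05
5 | $10,594.05 | $350.00 | $2,020.00 | $8,924.05
6 | $8,924.05 | $295.00 | $2,020.00 | $7,199.05
7 | $7,199.05 | $238.00 | $2,020.00 | $5,417.05
8 | $5,417.05 | $179.00 | $2,020.00 | $3,576.05
9 | $3,576.05 | $119.00 | $2,020.00 | $1,675.05
10 | $1,675.05 | $56.00 | $1,731.05 | $0.00
Total interest: $596.00 + $523.00 + $459.00 + $403.00 + $350.00 + $295.00 + $238.00 + $179.00 + $119.00 + $56.00 = $3,218.00

$3,218.00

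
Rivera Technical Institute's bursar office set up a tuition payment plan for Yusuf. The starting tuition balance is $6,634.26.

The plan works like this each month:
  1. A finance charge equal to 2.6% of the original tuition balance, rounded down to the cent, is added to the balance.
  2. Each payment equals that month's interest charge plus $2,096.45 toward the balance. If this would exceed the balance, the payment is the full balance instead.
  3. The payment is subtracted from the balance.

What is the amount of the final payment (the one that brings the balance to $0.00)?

$517.40

# | Opening | Interest | Payment | End bal
1 | $6,634.26 | $172.49 | $2,268.94 | $4,537.81
2 | $4,537.81 | $172.49 | $2,268.94 | $2,441.36
3 | $2,441.36 | $172.49 | $2,268.94 | $344.91
4 | $344.91 | $172.49 | $517.40 | $0.00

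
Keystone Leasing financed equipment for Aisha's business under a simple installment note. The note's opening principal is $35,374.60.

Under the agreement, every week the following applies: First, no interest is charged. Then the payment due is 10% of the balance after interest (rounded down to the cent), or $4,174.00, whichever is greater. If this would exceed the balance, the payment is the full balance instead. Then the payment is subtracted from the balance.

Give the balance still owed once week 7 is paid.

$6,156.60

# | Opening | Payment | End bal
1 | $35,374.60 | $4,174.00 | $31,200.60
2 | $31,200.60 | $4,174.00 | $27,026.60
3 | $27,026.60 | $4,174.00 | $22,852.60
4 | $22,852.60 | $4,174.00 | $18,678.60
5 | $18,678.60 | $4,174.00 | $14,504.60
6 | $14,504.60 | $4,174.00 | $10,330.60
7 | $10,330.60 | $4,174.00 | $6,156.60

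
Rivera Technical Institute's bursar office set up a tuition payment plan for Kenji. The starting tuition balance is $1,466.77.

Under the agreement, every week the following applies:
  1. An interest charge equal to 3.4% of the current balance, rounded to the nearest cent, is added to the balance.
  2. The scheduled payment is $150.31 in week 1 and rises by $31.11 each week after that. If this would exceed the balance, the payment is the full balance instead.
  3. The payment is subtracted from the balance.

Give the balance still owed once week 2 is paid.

$1,231.37

Week 1: opening $1,466.77; interest $49.87 → $1,516.64; payment $150.31; balance $1,366.33
Week 2: opening $1,366.33; interest $46.46 → $1,412.79; payment $181.42; balance $1,231.37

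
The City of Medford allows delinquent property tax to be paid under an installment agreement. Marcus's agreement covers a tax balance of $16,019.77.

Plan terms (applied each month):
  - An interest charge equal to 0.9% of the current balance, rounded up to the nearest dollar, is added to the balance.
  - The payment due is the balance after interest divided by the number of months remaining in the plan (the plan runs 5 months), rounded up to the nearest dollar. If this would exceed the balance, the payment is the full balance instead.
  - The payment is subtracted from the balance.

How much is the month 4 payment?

# | Opening | Interest | Payment | End bal
1 | $16,019.77 | $145.00 | $3,233.00 | $12,931.77
2 | $12,931.77 | $117.00 | $3,263.00 | $9,785.77
3 | $9,785.77 | $89.00 | $3,292.00 | $6,582.77
4 | $6,582.77 | $60.00 | $3,322.00 | $3,320.77

$3,322.00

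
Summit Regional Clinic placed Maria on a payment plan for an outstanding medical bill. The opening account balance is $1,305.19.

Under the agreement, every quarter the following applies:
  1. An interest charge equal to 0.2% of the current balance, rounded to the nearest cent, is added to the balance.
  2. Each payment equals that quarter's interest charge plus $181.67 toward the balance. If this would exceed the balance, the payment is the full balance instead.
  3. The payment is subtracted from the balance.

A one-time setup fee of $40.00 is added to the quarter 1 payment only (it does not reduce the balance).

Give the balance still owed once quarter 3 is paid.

Quarter 1: $1,305.19 +$2.61 interest = $1,307.80; pay $184.28 (+ $40.00 fee) → $1,123.52
Quarter 2: $1,123.52 +$2.25 interest = $1,125.77; pay $183.92 → $941.85
Quarter 3: $941.85 +$1.88 interest = $943.73; pay $183.55 → $760.18

$760.18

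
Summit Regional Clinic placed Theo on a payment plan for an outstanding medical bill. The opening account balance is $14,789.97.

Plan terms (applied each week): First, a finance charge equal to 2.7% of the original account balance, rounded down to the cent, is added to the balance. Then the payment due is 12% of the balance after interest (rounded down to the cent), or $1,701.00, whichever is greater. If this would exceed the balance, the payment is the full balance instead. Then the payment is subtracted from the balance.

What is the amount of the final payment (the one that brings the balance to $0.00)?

# | Opening | Interest | Payment | End bal
1 | $14,789.97 | $399.32 | $1,822.71 | $13,366.58
2 | $13,366.58 | $399.32 | $1,701.00 | $12,064.90
3 | $12,064.90 | $399.32 | $1,701.00 | $10,763.22
4 | $10,763.22 | $399.32 | $1,701.00 | $9,461.54
5 | $9,461.54 | $399.32 | $1,701.00 | $8,159.86
6 | $8,159.86 | $399.32 | $1,701.00 | $6,858.18
7 | $6,858.18 | $399.32 | $1,701.00 | $5,556.50
8 | $5,556.50 | $399.32 | $1,701.00 | $4,254.82
9 | $4,254.82 | $399.32 | $1,701.00 | $2,953.14
10 | $2,953.14 | $399.32 | $1,701.00 | $1,651.46
11 | $1,651.46 | $399.32 | $1,701.00 | $349.78
12 | $349.78 | $399.32 | $749.10 | $0.00

$749.10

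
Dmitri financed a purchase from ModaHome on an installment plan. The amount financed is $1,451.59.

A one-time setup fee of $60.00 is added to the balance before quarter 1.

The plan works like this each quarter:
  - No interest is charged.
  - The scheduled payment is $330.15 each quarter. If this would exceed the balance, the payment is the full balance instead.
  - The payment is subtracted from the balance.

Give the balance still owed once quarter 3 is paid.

Quarter 1: opening $1,511.59; payment $330.15; balance $1,181.44
Quarter 2: opening $1,181.44; payment $330.15; balance $851.29
Quarter 3: opening $851.29; payment $330.15; balance $521.14

$521.14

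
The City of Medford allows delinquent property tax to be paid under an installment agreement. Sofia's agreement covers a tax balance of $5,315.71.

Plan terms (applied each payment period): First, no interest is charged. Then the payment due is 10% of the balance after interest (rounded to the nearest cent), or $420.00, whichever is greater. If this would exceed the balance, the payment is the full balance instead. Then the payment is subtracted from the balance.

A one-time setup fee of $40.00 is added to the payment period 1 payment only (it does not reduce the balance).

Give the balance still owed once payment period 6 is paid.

$2,615.16

# | Opening | Payment | Fee | End bal
1 | $5,315.71 | $531.57 | $40.00 | $4,784.14
2 | $4,784.14 | $478.41 | — | $4,305.73
3 | $4,305.73 | $430.57 | — | $3,875.16
4 | $3,875.16 | $420.00 | — | $3,455.16
5 | $3,455.16 | $420.00 | — | $3,035.16
6 | $3,035.16 | $420.00 | — | $2,615.16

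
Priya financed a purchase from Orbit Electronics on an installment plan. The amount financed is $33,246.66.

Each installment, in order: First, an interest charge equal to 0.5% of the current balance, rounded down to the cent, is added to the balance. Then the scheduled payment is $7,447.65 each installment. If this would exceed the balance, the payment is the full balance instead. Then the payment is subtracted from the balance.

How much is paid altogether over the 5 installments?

# | Opening | Interest | Payment | End bal
1 | $33,246.66 | $166.23 | $7,447.65 | $25,965.24
2 | $25,965.24 | $129.82 | $7,447.65 | $18,647.41
3 | $18,647.41 | $93.23 | $7,447.65 | $11,292.99
4 | $11,292.99 | $56.46 | $7,447.65 | $3,901.80
5 | $3,901.80 | $19.50 | $3,921.30 | $0.00
Total paid: $33,711.90

$33,711.90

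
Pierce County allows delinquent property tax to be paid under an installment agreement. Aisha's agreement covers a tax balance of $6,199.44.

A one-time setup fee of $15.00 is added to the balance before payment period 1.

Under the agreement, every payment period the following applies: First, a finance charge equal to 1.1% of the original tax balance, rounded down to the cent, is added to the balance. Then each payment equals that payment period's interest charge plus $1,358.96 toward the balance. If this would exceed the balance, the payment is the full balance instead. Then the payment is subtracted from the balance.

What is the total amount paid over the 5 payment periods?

# | Opening | Interest | Payment | End bal
1 | $6,214.44 | $68.19 | $1,427.15 | $4,855.48
2 | $4,855.48 | $68.19 | $1,427.15 | $3,496.52
3 | $3,496.52 | $68.19 | $1,427.15 | $2,137.56
4 | $2,137.56 | $68.19 | $1,427.15 | $778.60
5 | $778.60 | $68.19 | $846.79 | $0.00
Total paid: $6,555.39

$6,555.39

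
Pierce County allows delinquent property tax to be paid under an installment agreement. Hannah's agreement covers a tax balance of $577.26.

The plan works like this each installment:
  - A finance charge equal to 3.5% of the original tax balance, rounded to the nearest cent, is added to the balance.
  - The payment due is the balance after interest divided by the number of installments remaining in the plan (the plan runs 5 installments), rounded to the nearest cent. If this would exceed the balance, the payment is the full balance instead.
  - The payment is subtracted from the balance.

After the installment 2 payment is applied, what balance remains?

$373.63

Installment 1: opening $577.26; interest $20.20 → $597.46; payment $119.49; balance $477.97
Installment 2: opening $477.97; interest $20.20 → $498.17; payment $124.54; balance $373.63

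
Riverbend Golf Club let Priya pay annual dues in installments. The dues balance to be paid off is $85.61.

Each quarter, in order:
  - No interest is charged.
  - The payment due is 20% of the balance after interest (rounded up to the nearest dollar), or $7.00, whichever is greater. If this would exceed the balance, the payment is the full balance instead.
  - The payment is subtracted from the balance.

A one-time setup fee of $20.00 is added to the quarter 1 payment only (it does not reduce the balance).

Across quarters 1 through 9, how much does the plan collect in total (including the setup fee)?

Quarter 1: $85.61 − $18.00 (+ $20.00 fee) → $67.61
Quarter 2: $67.61 − $14.00 → $53.61
Quarter 3: $53.61 − $11.00 → $42.61
Quarter 4: $42.61 − $9.00 → $33.61
Quarter 5: $33.61 − $7.00 → $26.61
Quarter 6: $26.61 − $7.00 → $19.61
Quarter 7: $19.61 − $7.00 → $12.61
Quarter 8: $12.61 − $7.00 → $5.61
Quarter 9: $5.61 − $5.61 → $0.00
Total paid: $105.61

$105.61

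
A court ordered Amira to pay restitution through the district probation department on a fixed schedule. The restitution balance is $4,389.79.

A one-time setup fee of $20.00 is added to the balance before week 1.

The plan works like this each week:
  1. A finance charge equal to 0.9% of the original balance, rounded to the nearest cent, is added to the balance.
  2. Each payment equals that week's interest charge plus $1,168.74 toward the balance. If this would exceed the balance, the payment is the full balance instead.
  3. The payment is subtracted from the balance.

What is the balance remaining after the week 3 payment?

Week 1: opening $4,409.79; interest $39.51 → $4,449.30; payment $1,208.25; balance $3,241.05
Week 2: opening $3,241.05; interest $39.51 → $3,280.56; payment $1,208.25; balance $2,072.31
Week 3: opening $2,072.31; interest $39.51 → $2,111.82; payment $1,208.25; balance $903.57

$903.57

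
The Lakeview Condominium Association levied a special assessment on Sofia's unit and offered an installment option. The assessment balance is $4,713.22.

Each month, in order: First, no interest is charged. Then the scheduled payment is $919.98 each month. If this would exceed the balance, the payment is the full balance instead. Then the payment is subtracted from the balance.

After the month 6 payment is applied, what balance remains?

Month 1: opening $4,713.22; payment $919.98; balance $3,793.24
Month 2: opening $3,793.24; payment $919.98; balance $2,873.26
Month 3: opening $2,873.26; payment $919.98; balance $1,953.28
Month 4: opening $1,953.28; payment $919.98; balance $1,033.30
Month 5: opening $1,033.30; payment $919.98; balance $113.32
Month 6: opening $113.32; payment $113.32; balance $0.00

$0.00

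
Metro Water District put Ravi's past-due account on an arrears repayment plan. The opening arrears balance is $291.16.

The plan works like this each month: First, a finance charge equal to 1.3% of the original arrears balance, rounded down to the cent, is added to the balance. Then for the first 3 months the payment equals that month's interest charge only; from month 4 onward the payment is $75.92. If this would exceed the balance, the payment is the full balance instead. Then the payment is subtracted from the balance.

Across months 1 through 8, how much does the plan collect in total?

$321.40

Month 1: $291.16 +$3.78 interest = $294.94; pay $3.78 → $291.16
Month 2: $291.16 +$3.78 interest = $294.94; pay $3.78 → $291.16
Month 3: $291.16 +$3.78 interest = $294.94; pay $3.78 → $291.16
Month 4: $291.16 +$3.78 interest = $294.94; pay $75.92 → $219.02
Month 5: $219.02 +$3.78 interest = $222.80; pay $75.92 → $146.88
Month 6: $146.88 +$3.78 interest = $150.66; pay $75.92 → $74.74
Month 7: $74.74 +$3.78 interest = $78.52; pay $75.92 → $2.60
Month 8: $2.60 +$3.78 interest = $6.38; pay $6.38 → $0.00
Total paid: $321.40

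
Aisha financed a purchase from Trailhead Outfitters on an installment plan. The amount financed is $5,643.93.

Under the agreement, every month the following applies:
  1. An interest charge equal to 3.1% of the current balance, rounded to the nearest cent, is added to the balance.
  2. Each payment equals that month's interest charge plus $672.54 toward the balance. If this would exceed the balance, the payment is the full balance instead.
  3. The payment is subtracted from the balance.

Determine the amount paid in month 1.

$847.50

Month 1: opening $5,643.93; interest $174.96 → $5,818.89; payment $847.50; balance $4,971.39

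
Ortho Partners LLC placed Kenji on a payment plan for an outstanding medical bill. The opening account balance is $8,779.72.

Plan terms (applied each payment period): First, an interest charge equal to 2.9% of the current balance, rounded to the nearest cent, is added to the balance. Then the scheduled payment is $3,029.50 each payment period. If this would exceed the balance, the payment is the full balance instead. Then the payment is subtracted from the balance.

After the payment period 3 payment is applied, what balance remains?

# | Opening | Interest | Payment | End bal
1 | $8,779.72 | $254.61 | $3,029.50 | $6,004.83
2 | $6,004.83 | $174.14 | $3,029.50 | $3,149.47
3 | $3,149.47 | $91.33 | $3,029.50 | $211.30

$211.30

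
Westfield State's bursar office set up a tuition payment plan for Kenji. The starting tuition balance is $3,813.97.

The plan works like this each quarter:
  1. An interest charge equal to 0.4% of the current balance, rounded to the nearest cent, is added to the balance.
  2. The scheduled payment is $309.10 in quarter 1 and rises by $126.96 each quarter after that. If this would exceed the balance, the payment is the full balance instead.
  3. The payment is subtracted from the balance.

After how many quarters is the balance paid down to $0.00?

Quarter 1: opening $3,813.97; interest $15.26 → $3,829.23; payment $309.10; balance $3,520.13
Quarter 2: opening $3,520.13; interest $14.08 → $3,534.21; payment $436.06; balance $3,098.15
Quarter 3: opening $3,098.15; interest $12.39 → $3,110.54; payment $563.02; balance $2,547.52
Quarter 4: opening $2,547.52; interest $10.19 → $2,557.71; payment $689.98; balance $1,867.73
Quarter 5: opening $1,867.73; interest $7.47 → $1,875.20; payment $816.94; balance $1,058.26
Quarter 6: opening $1,058.26; interest $4.23 → $1,062.49; payment $943.90; balance $118.59
Quarter 7: opening $118.59; interest $0.47 → $119.06; payment $119.06; balance $0.00
Balance reaches $0.00 in quarter 7.

7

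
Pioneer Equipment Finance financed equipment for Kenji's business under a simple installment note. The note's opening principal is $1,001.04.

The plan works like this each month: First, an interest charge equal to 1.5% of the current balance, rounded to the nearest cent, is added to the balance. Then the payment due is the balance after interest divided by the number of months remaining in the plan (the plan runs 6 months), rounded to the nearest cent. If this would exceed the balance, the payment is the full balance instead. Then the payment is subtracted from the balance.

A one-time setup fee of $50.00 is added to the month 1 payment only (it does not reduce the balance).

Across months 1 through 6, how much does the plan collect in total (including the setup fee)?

$1,104.93

# | Opening | Interest | Payment | Fee | End bal
1 | $1,001.04 | $15.02 | $169.34 | $50.00 | $846.72
2 | $846.72 | $12.70 | $171.88 | — | $687.54
3 | $687.54 | $10.31 | $174.46 | — | $523.39
4 | $523.39 | $7.85 | $177.08 | — | $354.16
5 | $354.16 | $5.31 | $179.74 | — | $179.73
6 | $179.73 | $2.70 | $182.43 | — | $0.00
Total paid: $1,104.93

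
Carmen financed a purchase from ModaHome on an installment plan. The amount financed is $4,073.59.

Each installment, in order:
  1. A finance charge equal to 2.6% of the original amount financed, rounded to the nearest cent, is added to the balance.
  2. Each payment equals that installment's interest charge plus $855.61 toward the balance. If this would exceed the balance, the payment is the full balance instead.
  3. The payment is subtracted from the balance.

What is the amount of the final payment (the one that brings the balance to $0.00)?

$757.06

Installment 1: opening $4,073.59; interest $105.91 → $4,179.50; payment $961.52; balance $3,217.98
Installment 2: opening $3,217.98; interest $105.91 → $3,323.89; payment $961.52; balance $2,362.37
Installment 3: opening $2,362.37; interest $105.91 → $2,468.28; payment $961.52; balance $1,506.76
Installment 4: opening $1,506.76; interest $105.91 → $1,612.67; payment $961.52; balance $651.15
Installment 5: opening $651.15; interest $105.91 → $757.06; payment $757.06; balance $0.00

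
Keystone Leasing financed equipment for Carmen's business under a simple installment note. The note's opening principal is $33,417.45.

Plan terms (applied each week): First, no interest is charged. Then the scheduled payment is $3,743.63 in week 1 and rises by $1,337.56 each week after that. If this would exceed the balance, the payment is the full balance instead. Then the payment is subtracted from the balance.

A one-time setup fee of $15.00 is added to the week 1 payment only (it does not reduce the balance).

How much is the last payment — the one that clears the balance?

$1,323.70

Week 1: opening $33,417.45; payment $3,743.63 (+ $15.00 fee); balance $29,673.82
Week 2: opening $29,673.82; payment $5,081.19; balance $24,592.63
Week 3: opening $24,592.63; payment $6,418.75; balance $18,173.88
Week 4: opening $18,173.88; payment $7,756.31; balance $10,417.57
Week 5: opening $10,417.57; payment $9,093.87; balance $1,323.70
Week 6: opening $1,323.70; payment $1,323.70; balance $0.00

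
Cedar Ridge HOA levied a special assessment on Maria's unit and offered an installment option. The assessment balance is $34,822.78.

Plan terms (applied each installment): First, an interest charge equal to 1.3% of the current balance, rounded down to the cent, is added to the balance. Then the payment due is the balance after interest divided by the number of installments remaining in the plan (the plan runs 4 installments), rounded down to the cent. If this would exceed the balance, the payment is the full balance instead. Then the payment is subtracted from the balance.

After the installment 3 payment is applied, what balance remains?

Installment 1: opening $34,822.78; interest $452.69 → $35,275.47; payment $8,818.86; balance $26,456.61
Installment 2: opening $26,456.61; interest $343.93 → $26,800.54; payment $8,933.51; balance $17,867.03
Installment 3: opening $17,867.03; interest $232.27 → $18,099.30; payment $9,049.65; balance $9,049.65

$9,049.65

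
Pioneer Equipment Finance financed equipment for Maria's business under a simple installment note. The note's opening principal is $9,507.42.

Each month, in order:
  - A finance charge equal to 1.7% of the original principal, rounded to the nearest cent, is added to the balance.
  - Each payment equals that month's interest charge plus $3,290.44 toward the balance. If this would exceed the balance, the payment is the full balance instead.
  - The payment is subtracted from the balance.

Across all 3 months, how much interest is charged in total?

$484.89

Month 1: $9,507.42 +$161.63 interest = $9,669.05; pay $3,452.07 → $6,216.98
Month 2: $6,216.98 +$161.63 interest = $6,378.61; pay $3,452.07 → $2,926.54
Month 3: $2,926.54 +$161.63 interest = $3,088.17; pay $3,088.17 → $0.00
Total interest: $161.63 + $161.63 + $161.63 = $484.89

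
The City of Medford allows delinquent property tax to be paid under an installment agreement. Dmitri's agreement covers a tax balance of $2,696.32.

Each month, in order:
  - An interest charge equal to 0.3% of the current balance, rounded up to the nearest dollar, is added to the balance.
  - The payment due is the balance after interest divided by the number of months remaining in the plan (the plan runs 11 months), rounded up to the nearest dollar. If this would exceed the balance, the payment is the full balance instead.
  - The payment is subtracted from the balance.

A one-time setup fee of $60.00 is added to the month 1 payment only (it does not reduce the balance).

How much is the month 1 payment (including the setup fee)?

$306.00

Month 1: $2,696.32 +$9.00 interest = $2,705.32; pay $246.00 (+ $60.00 fee) → $2,459.32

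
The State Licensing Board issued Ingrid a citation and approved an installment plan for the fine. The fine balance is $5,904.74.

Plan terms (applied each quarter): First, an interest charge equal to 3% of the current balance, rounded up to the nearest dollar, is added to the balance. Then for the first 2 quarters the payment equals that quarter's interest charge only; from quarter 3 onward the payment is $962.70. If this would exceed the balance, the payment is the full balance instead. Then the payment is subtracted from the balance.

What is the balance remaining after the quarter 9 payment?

Quarter 1: $5,904.74 +$178.00 interest = $6,082.74; pay $178.00 → $5,904.74
Quarter 2: $5,904.74 +$178.00 interest = $6,082.74; pay $178.00 → $5,904.74
Quarter 3: $5,904.74 +$178.00 interest = $6,082.74; pay $962.70 → $5,120.04
Quarter 4: $5,120.04 +$154.00 interest = $5,274.04; pay $962.70 → $4,311.34
Quarter 5: $4,311.34 +$130.00 interest = $4,441.34; pay $962.70 → $3,478.64
Quarter 6: $3,478.64 +$105.00 interest = $3,583.64; pay $962.70 → $2,620.94
Quarter 7: $2,620.94 +$79.00 interest = $2,699.94; pay $962.70 → $1,737.24
Quarter 8: $1,737.24 +$53.00 interest = $1,790.24; pay $962.70 → $827.54
Quarter 9: $827.54 +$25.00 interest = $852.54; pay $852.54 → $0.00

$0.00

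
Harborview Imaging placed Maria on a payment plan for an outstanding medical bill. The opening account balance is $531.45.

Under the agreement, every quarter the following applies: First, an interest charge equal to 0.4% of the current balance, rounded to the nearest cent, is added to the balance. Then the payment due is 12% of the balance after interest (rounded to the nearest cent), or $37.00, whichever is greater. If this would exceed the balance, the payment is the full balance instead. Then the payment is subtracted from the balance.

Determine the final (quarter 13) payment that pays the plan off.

$32.24

Quarter 1: $531.45 +$2.13 interest = $533.58; pay $64.03 → $469.55
Quarter 2: $469.55 +$1.88 interest = $471.43; pay $56.57 → $414.86
Quarter 3: $414.86 +$1.66 interest = $416.52; pay $49.98 → $366.54
Quarter 4: $366.54 +$1.47 interest = $368.01; pay $44.16 → $323.85
Quarter 5: $323.85 +$1.30 interest = $325.15; pay $39.02 → $286.13
Quarter 6: $286.13 +$1.14 interest = $287.27; pay $37.00 → $250.27
Quarter 7: $250.27 +$1.00 interest = $251.27; pay $37.00 → $214.27
Quarter 8: $214.27 +$0.86 interest = $215.13; pay $37.00 → $178.13
Quarter 9: $178.13 +$0.71 interest = $178.84; pay $37.00 → $141.84
Quarter 10: $141.84 +$0.57 interest = $142.41; pay $37.00 → $105.41
Quarter 11: $105.41 +$0.42 interest = $105.83; pay $37.00 → $68.83
Quarter 12: $68.83 +$0.28 interest = $69.11; pay $37.00 → $32.11
Quarter 13: $32.11 +$0.13 interest = $32.24; pay $32.24 → $0.00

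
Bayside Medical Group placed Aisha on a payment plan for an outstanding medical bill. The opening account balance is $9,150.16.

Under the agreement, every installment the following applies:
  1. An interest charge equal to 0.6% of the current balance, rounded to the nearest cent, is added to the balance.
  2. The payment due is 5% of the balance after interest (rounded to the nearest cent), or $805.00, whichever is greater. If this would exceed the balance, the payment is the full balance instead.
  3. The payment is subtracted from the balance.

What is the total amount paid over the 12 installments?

Installment 1: $9,150.16 +$54.90 interest = $9,205.06; pay $805.00 → $8,400.06
Installment 2: $8,400.06 +$50.40 interest = $8,450.46; pay $805.00 → $7,645.46
Installment 3: $7,645.46 +$45.87 interest = $7,691.33; pay $805.00 → $6,886.33
Installment 4: $6,886.33 +$41.32 interest = $6,927.65; pay $805.00 → $6,122.65
Installment 5: $6,122.65 +$36.74 interest = $6,159.39; pay $805.00 → $5,354.39
Installment 6: $5,354.39 +$32.13 interest = $5,386.52; pay $805.00 → $4,581.52
Installment 7: $4,581.52 +$27.49 interest = $4,609.01; pay $805.00 → $3,804.01
Installment 8: $3,804.01 +$22.82 interest = $3,826.83; pay $805.00 → $3,021.83
Installment 9: $3,021.83 +$18.13 interest = $3,039.96; pay $805.00 → $2,234.96
Installment 10: $2,234.96 +$13.41 interest = $2,248.37; pay $805.00 → $1,443.37
Installment 11: $1,443.37 +$8.66 interest = $1,452.03; pay $805.00 → $647.03
Installment 12: $647.03 +$3.88 interest = $650.91; pay $650.91 → $0.00
Total paid: $9,505.91

$9,505.91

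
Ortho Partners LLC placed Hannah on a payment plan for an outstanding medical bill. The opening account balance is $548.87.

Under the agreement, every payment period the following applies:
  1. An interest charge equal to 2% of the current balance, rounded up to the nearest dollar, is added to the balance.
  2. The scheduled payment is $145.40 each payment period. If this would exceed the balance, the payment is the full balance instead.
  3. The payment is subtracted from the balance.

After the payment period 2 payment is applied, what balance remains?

Payment period 1: opening $548.87; interest $11.00 → $559.87; payment $145.40; balance $414.47
Payment period 2: opening $414.47; interest $9.00 → $423.47; payment $145.40; balance $278.07

$278.07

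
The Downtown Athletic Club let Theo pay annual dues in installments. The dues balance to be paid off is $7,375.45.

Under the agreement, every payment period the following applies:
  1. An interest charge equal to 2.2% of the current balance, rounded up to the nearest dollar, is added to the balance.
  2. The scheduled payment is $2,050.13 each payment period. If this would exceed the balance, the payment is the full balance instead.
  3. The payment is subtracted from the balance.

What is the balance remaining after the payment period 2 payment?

$3,559.19

# | Opening | Interest | Payment | End bal
1 | $7,375.45 | $163.00 | $2,050.13 | $5,488.32
2 | $5,488.32 | $121.00 | $2,050.13 | $3,559.19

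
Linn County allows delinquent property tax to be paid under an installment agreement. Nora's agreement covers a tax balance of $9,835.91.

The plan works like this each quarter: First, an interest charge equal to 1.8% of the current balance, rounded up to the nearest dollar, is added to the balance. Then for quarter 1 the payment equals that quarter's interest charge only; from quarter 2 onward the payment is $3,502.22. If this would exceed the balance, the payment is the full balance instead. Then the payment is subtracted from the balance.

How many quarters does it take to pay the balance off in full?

4

Quarter 1: $9,835.91 +$178.00 interest = $10,013.91; pay $178.00 → $9,835.91
Quarter 2: $9,835.91 +$178.00 interest = $10,013.91; pay $3,502.22 → $6,511.69
Quarter 3: $6,511.69 +$118.00 interest = $6,629.69; pay $3,502.22 → $3,127.47
Quarter 4: $3,127.47 +$57.00 interest = $3,184.47; pay $3,184.47 → $0.00
Balance reaches $0.00 in quarter 4.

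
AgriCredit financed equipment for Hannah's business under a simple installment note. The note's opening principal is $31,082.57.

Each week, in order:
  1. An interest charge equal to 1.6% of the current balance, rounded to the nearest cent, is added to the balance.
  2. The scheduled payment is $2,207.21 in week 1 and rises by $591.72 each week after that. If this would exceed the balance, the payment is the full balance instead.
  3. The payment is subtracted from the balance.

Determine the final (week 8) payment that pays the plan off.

$5,852.58

# | Opening | Interest | Payment | End bal
1 | $31,082.57 | $497.32 | $2,207.21 | $29,372.68
2 | $29,372.68 | $469.96 | $2,798.93 | $27,043.71
3 | $27,043.71 | $432.70 | $3,390.65 | $24,085.76
4 | $24,085.76 | $385.37 | $3,982.37 | $20,488.76
5 | $20,488.76 | $327.82 | $4,574.09 | $16,242.49
6 | $16,242.49 | $259.88 | $5,165.81 | $11,336.56
7 | $11,336.56 | $181.38 | $5,757.53 | $5,760.41
8 | $5,760.41 | $92.17 | $5,852.58 | $0.00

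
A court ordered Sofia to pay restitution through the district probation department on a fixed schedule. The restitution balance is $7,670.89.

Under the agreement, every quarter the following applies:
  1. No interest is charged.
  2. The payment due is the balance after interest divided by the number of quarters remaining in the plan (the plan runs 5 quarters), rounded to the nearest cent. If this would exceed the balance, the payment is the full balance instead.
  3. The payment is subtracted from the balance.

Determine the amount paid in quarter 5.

$1,534.17

Quarter 1: opening $7,670.89; payment $1,534.18; balance $6,136.71
Quarter 2: opening $6,136.71; payment $1,534.18; balance $4,602.53
Quarter 3: opening $4,602.53; payment $1,534.18; balance $3,068.35
Quarter 4: opening $3,068.35; payment $1,534.18; balance $1,534.17
Quarter 5: opening $1,534.17; payment $1,534.17; balance $0.00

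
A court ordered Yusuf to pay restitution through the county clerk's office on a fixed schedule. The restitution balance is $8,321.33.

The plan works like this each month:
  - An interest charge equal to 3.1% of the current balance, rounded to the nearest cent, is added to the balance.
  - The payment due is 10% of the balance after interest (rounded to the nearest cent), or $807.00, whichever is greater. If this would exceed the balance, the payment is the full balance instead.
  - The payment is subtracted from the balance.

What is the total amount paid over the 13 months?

Month 1: opening $8,321.33; interest $257.96 → $8,579.29; payment $857.93; balance $7,721.36
Month 2: opening $7,721.36; interest $239.36 → $7,960.72; payment $807.00; balance $7,153.72
Month 3: opening $7,153.72; interest $221.77 → $7,375.49; payment $807.00; balance $6,568.49
Month 4: opening $6,568.49; interest $203.62 → $6,772.11; payment $807.00; balance $5,965.11
Month 5: opening $5,965.11; interest $184.92 → $6,150.03; payment $807.00; balance $5,343.03
Month 6: opening $5,343.03; interest $165.63 → $5,508.66; payment $807.00; balance $4,701.66
Month 7: opening $4,701.66; interest $145.75 → $4,847.41; payment $807.00; balance $4,040.41
Month 8: opening $4,040.41; interest $125.25 → $4,165.66; payment $807.00; balance $3,358.66
Month 9: opening $3,358.66; interest $104.12 → $3,462.78; payment $807.00; balance $2,655.78
Month 10: opening $2,655.78; interest $82.33 → $2,738.11; payment $807.00; balance $1,931.11
Month 11: opening $1,931.11; interest $59.86 → $1,990.97; payment $807.00; balance $1,183.97
Month 12: opening $1,183.97; interest $36.70 → $1,220.67; payment $807.00; balance $413.67
Month 13: opening $413.67; interest $12.82 → $426.49; payment $426.49; balance $0.00
Total paid: $10,161.42

$10,161.42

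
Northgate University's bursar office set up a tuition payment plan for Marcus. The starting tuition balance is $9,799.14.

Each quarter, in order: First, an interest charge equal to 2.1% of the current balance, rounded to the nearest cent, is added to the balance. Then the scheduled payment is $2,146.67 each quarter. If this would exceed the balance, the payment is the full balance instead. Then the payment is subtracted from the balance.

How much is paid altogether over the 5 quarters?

# | Opening | Interest | Payment | End bal
1 | $9,799.14 | $205.78 | $2,146.67 | $7,858.25
2 | $7,858.25 | $165.02 | $2,146.67 | $5,876.60
3 | $5,876.60 | $123.41 | $2,146.67 | $3,853.34
4 | $3,853.34 | $80.92 | $2,146.67 | $1,787.59
5 | $1,787.59 | $37.54 | $1,825.13 | $0.00
Total paid: $10,411.81

$10,411.81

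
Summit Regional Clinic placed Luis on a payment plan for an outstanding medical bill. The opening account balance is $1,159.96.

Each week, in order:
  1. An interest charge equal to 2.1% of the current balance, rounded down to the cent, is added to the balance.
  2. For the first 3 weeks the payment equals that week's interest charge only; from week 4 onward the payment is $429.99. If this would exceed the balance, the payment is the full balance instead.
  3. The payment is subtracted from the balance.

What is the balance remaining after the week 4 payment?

Week 1: $1,159.96 +$24.35 interest = $1,184.31; pay $24.35 → $1,159.96
Week 2: $1,159.96 +$24.35 interest = $1,184.31; pay $24.35 → $1,159.96
Week 3: $1,159.96 +$24.35 interest = $1,184.31; pay $24.35 → $1,159.96
Week 4: $1,159.96 +$24.35 interest = $1,184.31; pay $429.99 → $754.32

$754.32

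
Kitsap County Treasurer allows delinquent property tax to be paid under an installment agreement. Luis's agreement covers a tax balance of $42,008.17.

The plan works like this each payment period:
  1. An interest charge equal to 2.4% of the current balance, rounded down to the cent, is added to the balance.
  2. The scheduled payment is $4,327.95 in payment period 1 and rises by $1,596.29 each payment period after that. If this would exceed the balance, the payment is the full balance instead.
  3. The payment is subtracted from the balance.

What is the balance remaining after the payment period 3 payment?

Payment period 1: $42,008.17 +$1,008.19 interest = $43,016.36; pay $4,327.95 → $38,688.41
Payment period 2: $38,688.41 +$928.52 interest = $39,616.93; pay $5,924.24 → $33,692.69
Payment period 3: $33,692.69 +$808.62 interest = $34,501.31; pay $7,520.53 → $26,980.78

$26,980.78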